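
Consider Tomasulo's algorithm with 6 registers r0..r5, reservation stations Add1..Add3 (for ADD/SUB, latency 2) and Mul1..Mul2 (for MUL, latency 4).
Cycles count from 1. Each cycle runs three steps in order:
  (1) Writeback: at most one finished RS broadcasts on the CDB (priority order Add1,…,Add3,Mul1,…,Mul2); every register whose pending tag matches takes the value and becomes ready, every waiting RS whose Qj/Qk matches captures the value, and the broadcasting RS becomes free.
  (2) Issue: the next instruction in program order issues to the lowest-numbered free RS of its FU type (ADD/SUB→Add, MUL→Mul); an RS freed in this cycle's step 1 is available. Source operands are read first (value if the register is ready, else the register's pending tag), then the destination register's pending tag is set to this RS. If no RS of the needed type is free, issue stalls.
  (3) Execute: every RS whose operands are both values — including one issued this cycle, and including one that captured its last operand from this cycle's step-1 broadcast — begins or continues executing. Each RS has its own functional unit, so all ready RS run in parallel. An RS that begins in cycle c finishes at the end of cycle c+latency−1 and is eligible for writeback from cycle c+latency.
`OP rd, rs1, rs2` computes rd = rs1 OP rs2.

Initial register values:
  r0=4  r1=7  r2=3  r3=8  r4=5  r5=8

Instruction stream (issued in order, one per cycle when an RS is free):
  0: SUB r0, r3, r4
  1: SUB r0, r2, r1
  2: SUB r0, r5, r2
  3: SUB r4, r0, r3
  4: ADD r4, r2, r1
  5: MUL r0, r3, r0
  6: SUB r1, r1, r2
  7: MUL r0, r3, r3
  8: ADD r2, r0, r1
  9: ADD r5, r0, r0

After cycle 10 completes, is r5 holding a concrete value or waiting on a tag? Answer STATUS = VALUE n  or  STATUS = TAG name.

STATUS = TAG Add2

  c1: issue SUB r0<-Add1  regs: r0:Add1,r1:7,r2:3,r3:8,r4:5,r5:8
  c2: issue SUB r0<-Add2  regs: r0:Add2,r1:7,r2:3,r3:8,r4:5,r5:8
  c3: CDB Add1=3; issue SUB r0<-Add1  regs: r0:Add1,r1:7,r2:3,r3:8,r4:5,r5:8
  c4: CDB Add2=-4; issue SUB r4<-Add2  regs: r0:Add1,r1:7,r2:3,r3:8,r4:Add2,r5:8
  c5: CDB Add1=5; issue ADD r4<-Add1  regs: r0:5,r1:7,r2:3,r3:8,r4:Add1,r5:8
  c6: issue MUL r0<-Mul1  regs: r0:Mul1,r1:7,r2:3,r3:8,r4:Add1,r5:8
  c7: CDB Add1=10; issue SUB r1<-Add1  regs: r0:Mul1,r1:Add1,r2:3,r3:8,r4:10,r5:8
  c8: CDB Add2=-3; issue MUL r0<-Mul2  regs: r0:Mul2,r1:Add1,r2:3,r3:8,r4:10,r5:8
  c9: CDB Add1=4; issue ADD r2<-Add1  regs: r0:Mul2,r1:4,r2:Add1,r3:8,r4:10,r5:8
  c10: CDB Mul1=40; issue ADD r5<-Add2  regs: r0:Mul2,r1:4,r2:Add1,r3:8,r4:10,r5:Add2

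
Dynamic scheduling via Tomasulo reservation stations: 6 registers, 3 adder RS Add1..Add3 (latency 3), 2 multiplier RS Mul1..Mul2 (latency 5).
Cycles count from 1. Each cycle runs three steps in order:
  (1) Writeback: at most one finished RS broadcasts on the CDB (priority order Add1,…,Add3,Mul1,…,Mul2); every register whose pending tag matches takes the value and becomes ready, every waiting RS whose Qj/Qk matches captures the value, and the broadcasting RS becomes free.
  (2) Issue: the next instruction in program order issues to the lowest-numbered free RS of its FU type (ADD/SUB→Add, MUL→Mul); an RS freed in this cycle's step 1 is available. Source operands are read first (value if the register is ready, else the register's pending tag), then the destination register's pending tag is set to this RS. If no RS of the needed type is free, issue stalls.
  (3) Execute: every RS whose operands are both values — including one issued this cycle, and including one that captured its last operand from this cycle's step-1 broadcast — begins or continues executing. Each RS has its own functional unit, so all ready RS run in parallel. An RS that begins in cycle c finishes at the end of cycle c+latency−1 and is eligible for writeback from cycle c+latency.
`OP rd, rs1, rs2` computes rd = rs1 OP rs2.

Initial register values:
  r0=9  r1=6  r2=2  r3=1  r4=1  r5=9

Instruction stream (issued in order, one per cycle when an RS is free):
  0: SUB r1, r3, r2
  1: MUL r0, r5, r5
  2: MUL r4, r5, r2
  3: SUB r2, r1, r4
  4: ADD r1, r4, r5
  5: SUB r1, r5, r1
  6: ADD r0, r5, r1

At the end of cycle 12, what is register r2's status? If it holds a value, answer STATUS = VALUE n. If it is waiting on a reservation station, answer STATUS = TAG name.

  c1: issue SUB r1<-Add1  regs: r0:9,r1:Add1,r2:2,r3:1,r4:1,r5:9
  c2: issue MUL r0<-Mul1  regs: r0:Mul1,r1:Add1,r2:2,r3:1,r4:1,r5:9
  c3: issue MUL r4<-Mul2  regs: r0:Mul1,r1:Add1,r2:2,r3:1,r4:Mul2,r5:9
  c4: CDB Add1=-1; issue SUB r2<-Add1  regs: r0:Mul1,r1:-1,r2:Add1,r3:1,r4:Mul2,r5:9
  c5: issue ADD r1<-Add2  regs: r0:Mul1,r1:Add2,r2:Add1,r3:1,r4:Mul2,r5:9
  c6: issue SUB r1<-Add3  regs: r0:Mul1,r1:Add3,r2:Add1,r3:1,r4:Mul2,r5:9
  c7: CDB Mul1=81; stall  regs: r0:81,r1:Add3,r2:Add1,r3:1,r4:Mul2,r5:9
  c8: CDB Mul2=18; stall  regs: r0:81,r1:Add3,r2:Add1,r3:1,r4:18,r5:9
  c9: stall  regs: r0:81,r1:Add3,r2:Add1,r3:1,r4:18,r5:9
  c10: stall  regs: r0:81,r1:Add3,r2:Add1,r3:1,r4:18,r5:9
  c11: CDB Add1=-19; issue ADD r0<-Add1  regs: r0:Add1,r1:Add3,r2:-19,r3:1,r4:18,r5:9
  c12: CDB Add2=27  regs: r0:Add1,r1:Add3,r2:-19,r3:1,r4:18,r5:9

STATUS = VALUE -19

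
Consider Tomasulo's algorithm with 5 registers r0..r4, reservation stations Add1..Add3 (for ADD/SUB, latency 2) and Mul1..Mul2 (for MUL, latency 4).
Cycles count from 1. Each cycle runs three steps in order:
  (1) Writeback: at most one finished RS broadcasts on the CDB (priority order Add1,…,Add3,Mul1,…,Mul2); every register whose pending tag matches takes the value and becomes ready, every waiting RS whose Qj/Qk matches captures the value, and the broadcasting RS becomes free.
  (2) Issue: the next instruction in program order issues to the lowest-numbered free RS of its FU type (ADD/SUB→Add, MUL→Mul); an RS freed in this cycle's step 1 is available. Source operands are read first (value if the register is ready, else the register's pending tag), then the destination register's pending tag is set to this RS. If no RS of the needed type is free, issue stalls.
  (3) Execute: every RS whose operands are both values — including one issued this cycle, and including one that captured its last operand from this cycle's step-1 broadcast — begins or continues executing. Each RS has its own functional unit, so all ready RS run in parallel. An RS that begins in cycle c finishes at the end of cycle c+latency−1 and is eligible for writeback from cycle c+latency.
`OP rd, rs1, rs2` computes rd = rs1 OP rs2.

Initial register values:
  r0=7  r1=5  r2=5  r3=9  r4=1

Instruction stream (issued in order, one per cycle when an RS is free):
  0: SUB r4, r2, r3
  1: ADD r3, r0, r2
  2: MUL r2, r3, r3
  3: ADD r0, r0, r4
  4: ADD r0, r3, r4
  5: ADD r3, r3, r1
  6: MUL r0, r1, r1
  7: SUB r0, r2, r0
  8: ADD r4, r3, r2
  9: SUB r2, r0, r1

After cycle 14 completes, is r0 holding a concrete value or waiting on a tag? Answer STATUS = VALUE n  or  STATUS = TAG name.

STATUS = VALUE 119

c1: issue SUB r4<-Add1 | r0:7,r1:5,r2:5,r3:9,r4:Add1
c2: issue ADD r3<-Add2 | r0:7,r1:5,r2:5,r3:Add2,r4:Add1
c3: CDB Add1=-4; issue MUL r2<-Mul1 | r0:7,r1:5,r2:Mul1,r3:Add2,r4:-4
c4: CDB Add2=12; issue ADD r0<-Add1 | r0:Add1,r1:5,r2:Mul1,r3:12,r4:-4
c5: issue ADD r0<-Add2 | r0:Add2,r1:5,r2:Mul1,r3:12,r4:-4
c6: CDB Add1=3; issue ADD r3<-Add1 | r0:Add2,r1:5,r2:Mul1,r3:Add1,r4:-4
c7: CDB Add2=8; issue MUL r0<-Mul2 | r0:Mul2,r1:5,r2:Mul1,r3:Add1,r4:-4
c8: CDB Add1=17; issue SUB r0<-Add1 | r0:Add1,r1:5,r2:Mul1,r3:17,r4:-4
c9: CDB Mul1=144; issue ADD r4<-Add2 | r0:Add1,r1:5,r2:144,r3:17,r4:Add2
c10: issue SUB r2<-Add3 | r0:Add1,r1:5,r2:Add3,r3:17,r4:Add2
c11: CDB Add2=161 | r0:Add1,r1:5,r2:Add3,r3:17,r4:161
c12: CDB Mul2=25 | r0:Add1,r1:5,r2:Add3,r3:17,r4:161
c13: - | r0:Add1,r1:5,r2:Add3,r3:17,r4:161
c14: CDB Add1=119 | r0:119,r1:5,r2:Add3,r3:17,r4:161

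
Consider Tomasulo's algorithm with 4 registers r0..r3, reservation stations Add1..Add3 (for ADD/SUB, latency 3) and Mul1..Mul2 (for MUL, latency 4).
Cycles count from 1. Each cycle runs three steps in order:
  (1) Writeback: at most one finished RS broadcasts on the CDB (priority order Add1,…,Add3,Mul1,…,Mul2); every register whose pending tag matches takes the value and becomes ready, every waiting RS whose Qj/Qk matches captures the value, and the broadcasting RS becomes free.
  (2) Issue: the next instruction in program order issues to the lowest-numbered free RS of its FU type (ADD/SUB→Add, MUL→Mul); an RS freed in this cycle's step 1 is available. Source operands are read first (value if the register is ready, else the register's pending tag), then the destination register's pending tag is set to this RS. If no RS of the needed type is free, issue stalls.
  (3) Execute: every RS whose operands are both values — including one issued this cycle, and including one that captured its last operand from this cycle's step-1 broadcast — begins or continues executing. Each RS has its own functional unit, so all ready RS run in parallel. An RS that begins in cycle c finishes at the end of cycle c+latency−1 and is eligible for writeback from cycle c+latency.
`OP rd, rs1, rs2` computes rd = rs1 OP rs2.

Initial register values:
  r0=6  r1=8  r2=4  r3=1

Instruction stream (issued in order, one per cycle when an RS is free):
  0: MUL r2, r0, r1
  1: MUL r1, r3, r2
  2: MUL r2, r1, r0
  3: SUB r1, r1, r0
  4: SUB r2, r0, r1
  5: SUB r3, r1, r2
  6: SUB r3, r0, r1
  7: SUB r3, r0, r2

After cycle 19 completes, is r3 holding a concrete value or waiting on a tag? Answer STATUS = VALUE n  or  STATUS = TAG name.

STATUS = VALUE 42

  c1: issue MUL r2<-Mul1  regs: r0:6,r1:8,r2:Mul1,r3:1
  c2: issue MUL r1<-Mul2  regs: r0:6,r1:Mul2,r2:Mul1,r3:1
  c3: stall  regs: r0:6,r1:Mul2,r2:Mul1,r3:1
  c4: stall  regs: r0:6,r1:Mul2,r2:Mul1,r3:1
  c5: CDB Mul1=48; issue MUL r2<-Mul1  regs: r0:6,r1:Mul2,r2:Mul1,r3:1
  c6: issue SUB r1<-Add1  regs: r0:6,r1:Add1,r2:Mul1,r3:1
  c7: issue SUB r2<-Add2  regs: r0:6,r1:Add1,r2:Add2,r3:1
  c8: issue SUB r3<-Add3  regs: r0:6,r1:Add1,r2:Add2,r3:Add3
  c9: CDB Mul2=48; stall  regs: r0:6,r1:Add1,r2:Add2,r3:Add3
  c10: stall  regs: r0:6,r1:Add1,r2:Add2,r3:Add3
  c11: stall  regs: r0:6,r1:Add1,r2:Add2,r3:Add3
  c12: CDB Add1=42; issue SUB r3<-Add1  regs: r0:6,r1:42,r2:Add2,r3:Add1
  c13: CDB Mul1=288; stall  regs: r0:6,r1:42,r2:Add2,r3:Add1
  c14: stall  regs: r0:6,r1:42,r2:Add2,r3:Add1
  c15: CDB Add1=-36; issue SUB r3<-Add1  regs: r0:6,r1:42,r2:Add2,r3:Add1
  c16: CDB Add2=-36  regs: r0:6,r1:42,r2:-36,r3:Add1
  c17: -  regs: r0:6,r1:42,r2:-36,r3:Add1
  c18: -  regs: r0:6,r1:42,r2:-36,r3:Add1
  c19: CDB Add1=42  regs: r0:6,r1:42,r2:-36,r3:42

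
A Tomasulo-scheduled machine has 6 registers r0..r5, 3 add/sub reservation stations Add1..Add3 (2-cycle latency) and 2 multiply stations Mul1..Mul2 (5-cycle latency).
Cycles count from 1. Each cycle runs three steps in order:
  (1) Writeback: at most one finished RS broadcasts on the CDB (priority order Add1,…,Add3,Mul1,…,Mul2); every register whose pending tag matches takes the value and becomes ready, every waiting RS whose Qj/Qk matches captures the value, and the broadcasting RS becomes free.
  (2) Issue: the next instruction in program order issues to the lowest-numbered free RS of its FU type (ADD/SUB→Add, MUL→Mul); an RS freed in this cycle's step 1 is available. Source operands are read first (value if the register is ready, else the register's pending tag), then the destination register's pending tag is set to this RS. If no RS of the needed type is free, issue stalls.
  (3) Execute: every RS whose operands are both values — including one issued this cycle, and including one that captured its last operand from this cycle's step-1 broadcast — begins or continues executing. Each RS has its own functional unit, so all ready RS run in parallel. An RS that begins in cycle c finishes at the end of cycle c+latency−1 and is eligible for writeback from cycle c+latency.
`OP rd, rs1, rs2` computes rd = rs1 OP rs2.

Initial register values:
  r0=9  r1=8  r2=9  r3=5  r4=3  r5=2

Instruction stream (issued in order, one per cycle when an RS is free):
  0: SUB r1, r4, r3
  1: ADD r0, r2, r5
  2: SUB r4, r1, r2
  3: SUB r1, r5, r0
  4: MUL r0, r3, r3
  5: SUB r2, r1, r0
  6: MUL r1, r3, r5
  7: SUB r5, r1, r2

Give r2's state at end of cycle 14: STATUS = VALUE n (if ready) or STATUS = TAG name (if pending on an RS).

STATUS = VALUE -34

c1: issue SUB r1<-Add1 | r0:9,r1:Add1,r2:9,r3:5,r4:3,r5:2
c2: issue ADD r0<-Add2 | r0:Add2,r1:Add1,r2:9,r3:5,r4:3,r5:2
c3: CDB Add1=-2; issue SUB r4<-Add1 | r0:Add2,r1:-2,r2:9,r3:5,r4:Add1,r5:2
c4: CDB Add2=11; issue SUB r1<-Add2 | r0:11,r1:Add2,r2:9,r3:5,r4:Add1,r5:2
c5: CDB Add1=-11; issue MUL r0<-Mul1 | r0:Mul1,r1:Add2,r2:9,r3:5,r4:-11,r5:2
c6: CDB Add2=-9; issue SUB r2<-Add1 | r0:Mul1,r1:-9,r2:Add1,r3:5,r4:-11,r5:2
c7: issue MUL r1<-Mul2 | r0:Mul1,r1:Mul2,r2:Add1,r3:5,r4:-11,r5:2
c8: issue SUB r5<-Add2 | r0:Mul1,r1:Mul2,r2:Add1,r3:5,r4:-11,r5:Add2
c9: - | r0:Mul1,r1:Mul2,r2:Add1,r3:5,r4:-11,r5:Add2
c10: CDB Mul1=25 | r0:25,r1:Mul2,r2:Add1,r3:5,r4:-11,r5:Add2
c11: - | r0:25,r1:Mul2,r2:Add1,r3:5,r4:-11,r5:Add2
c12: CDB Add1=-34 | r0:25,r1:Mul2,r2:-34,r3:5,r4:-11,r5:Add2
c13: CDB Mul2=10 | r0:25,r1:10,r2:-34,r3:5,r4:-11,r5:Add2
c14: - | r0:25,r1:10,r2:-34,r3:5,r4:-11,r5:Add2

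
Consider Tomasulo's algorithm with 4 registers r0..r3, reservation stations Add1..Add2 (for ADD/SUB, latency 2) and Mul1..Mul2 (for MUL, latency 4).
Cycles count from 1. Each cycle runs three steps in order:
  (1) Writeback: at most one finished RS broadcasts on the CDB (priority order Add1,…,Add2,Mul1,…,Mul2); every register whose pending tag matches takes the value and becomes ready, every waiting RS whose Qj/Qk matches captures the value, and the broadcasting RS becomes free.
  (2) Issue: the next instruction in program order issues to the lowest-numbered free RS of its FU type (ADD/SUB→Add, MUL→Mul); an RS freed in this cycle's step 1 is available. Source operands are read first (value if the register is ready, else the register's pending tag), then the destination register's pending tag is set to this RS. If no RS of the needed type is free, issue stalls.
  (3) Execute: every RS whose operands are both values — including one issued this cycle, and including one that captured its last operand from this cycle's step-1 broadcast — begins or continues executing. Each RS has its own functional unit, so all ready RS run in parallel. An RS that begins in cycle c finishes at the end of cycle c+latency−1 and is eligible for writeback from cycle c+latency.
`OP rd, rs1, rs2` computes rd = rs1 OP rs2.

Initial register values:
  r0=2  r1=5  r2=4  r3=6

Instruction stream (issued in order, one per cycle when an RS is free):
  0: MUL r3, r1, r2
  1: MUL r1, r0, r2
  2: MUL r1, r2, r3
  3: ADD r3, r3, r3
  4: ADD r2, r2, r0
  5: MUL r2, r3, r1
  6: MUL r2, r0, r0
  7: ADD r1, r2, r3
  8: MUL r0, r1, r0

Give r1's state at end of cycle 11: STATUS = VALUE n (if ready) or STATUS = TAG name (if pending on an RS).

c1: issue MUL r3<-Mul1 | r0:2,r1:5,r2:4,r3:Mul1
c2: issue MUL r1<-Mul2 | r0:2,r1:Mul2,r2:4,r3:Mul1
c3: stall | r0:2,r1:Mul2,r2:4,r3:Mul1
c4: stall | r0:2,r1:Mul2,r2:4,r3:Mul1
c5: CDB Mul1=20; issue MUL r1<-Mul1 | r0:2,r1:Mul1,r2:4,r3:20
c6: CDB Mul2=8; issue ADD r3<-Add1 | r0:2,r1:Mul1,r2:4,r3:Add1
c7: issue ADD r2<-Add2 | r0:2,r1:Mul1,r2:Add2,r3:Add1
c8: CDB Add1=40; issue MUL r2<-Mul2 | r0:2,r1:Mul1,r2:Mul2,r3:40
c9: CDB Add2=6; stall | r0:2,r1:Mul1,r2:Mul2,r3:40
c10: CDB Mul1=80; issue MUL r2<-Mul1 | r0:2,r1:80,r2:Mul1,r3:40
c11: issue ADD r1<-Add1 | r0:2,r1:Add1,r2:Mul1,r3:40

STATUS = TAG Add1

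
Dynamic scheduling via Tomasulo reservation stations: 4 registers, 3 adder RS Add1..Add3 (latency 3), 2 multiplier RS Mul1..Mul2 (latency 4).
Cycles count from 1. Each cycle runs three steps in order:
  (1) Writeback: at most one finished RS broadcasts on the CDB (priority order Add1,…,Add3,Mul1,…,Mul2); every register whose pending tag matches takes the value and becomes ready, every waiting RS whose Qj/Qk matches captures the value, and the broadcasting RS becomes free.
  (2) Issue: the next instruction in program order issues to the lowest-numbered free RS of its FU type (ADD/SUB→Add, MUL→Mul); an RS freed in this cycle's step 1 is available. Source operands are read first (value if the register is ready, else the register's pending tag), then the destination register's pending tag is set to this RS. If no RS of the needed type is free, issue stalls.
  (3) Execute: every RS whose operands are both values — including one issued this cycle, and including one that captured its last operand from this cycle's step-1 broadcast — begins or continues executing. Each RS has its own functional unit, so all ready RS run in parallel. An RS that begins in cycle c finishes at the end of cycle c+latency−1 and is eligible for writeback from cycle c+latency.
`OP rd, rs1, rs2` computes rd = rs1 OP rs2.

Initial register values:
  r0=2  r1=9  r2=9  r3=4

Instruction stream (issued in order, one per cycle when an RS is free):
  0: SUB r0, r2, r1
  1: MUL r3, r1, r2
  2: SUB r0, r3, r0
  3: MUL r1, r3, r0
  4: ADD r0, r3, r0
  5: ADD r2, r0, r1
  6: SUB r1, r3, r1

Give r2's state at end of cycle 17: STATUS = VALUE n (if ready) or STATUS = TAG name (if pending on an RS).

cycle 1: issue SUB r0<-Add1 // r0:Add1,r1:9,r2:9,r3:4
cycle 2: issue MUL r3<-Mul1 // r0:Add1,r1:9,r2:9,r3:Mul1
cycle 3: issue SUB r0<-Add2 // r0:Add2,r1:9,r2:9,r3:Mul1
cycle 4: CDB Add1=0; issue MUL r1<-Mul2 // r0:Add2,r1:Mul2,r2:9,r3:Mul1
cycle 5: issue ADD r0<-Add1 // r0:Add1,r1:Mul2,r2:9,r3:Mul1
cycle 6: CDB Mul1=81; issue ADD r2<-Add3 // r0:Add1,r1:Mul2,r2:Add3,r3:81
cycle 7: stall // r0:Add1,r1:Mul2,r2:Add3,r3:81
cycle 8: stall // r0:Add1,r1:Mul2,r2:Add3,r3:81
cycle 9: CDB Add2=81; issue SUB r1<-Add2 // r0:Add1,r1:Add2,r2:Add3,r3:81
cycle 10: - // r0:Add1,r1:Add2,r2:Add3,r3:81
cycle 11: - // r0:Add1,r1:Add2,r2:Add3,r3:81
cycle 12: CDB Add1=162 // r0:162,r1:Add2,r2:Add3,r3:81
cycle 13: CDB Mul2=6561 // r0:162,r1:Add2,r2:Add3,r3:81
cycle 14: - // r0:162,r1:Add2,r2:Add3,r3:81
cycle 15: - // r0:162,r1:Add2,r2:Add3,r3:81
cycle 16: CDB Add2=-6480 // r0:162,r1:-6480,r2:Add3,r3:81
cycle 17: CDB Add3=6723 // r0:162,r1:-6480,r2:6723,r3:81

STATUS = VALUE 6723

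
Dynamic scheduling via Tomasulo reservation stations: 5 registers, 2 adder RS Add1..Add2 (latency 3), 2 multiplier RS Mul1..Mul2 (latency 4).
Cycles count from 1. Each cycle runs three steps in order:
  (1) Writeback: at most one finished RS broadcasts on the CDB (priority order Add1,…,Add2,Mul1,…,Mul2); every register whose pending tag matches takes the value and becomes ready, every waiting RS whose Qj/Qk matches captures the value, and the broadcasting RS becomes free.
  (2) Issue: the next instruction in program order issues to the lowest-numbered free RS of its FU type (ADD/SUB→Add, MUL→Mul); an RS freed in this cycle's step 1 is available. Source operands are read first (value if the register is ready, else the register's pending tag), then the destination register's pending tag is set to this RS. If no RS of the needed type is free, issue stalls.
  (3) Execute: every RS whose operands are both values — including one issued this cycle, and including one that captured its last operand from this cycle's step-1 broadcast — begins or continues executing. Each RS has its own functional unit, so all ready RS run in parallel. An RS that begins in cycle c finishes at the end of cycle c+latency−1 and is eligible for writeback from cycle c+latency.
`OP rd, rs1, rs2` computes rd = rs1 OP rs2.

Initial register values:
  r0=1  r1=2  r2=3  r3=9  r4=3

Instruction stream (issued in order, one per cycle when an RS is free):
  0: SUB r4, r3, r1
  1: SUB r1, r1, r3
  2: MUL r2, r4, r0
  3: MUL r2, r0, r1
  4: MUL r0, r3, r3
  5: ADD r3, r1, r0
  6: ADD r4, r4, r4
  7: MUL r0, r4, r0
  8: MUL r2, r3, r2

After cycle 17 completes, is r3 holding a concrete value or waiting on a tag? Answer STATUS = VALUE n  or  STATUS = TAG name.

c1: issue SUB r4<-Add1 | r0:1,r1:2,r2:3,r3:9,r4:Add1
c2: issue SUB r1<-Add2 | r0:1,r1:Add2,r2:3,r3:9,r4:Add1
c3: issue MUL r2<-Mul1 | r0:1,r1:Add2,r2:Mul1,r3:9,r4:Add1
c4: CDB Add1=7; issue MUL r2<-Mul2 | r0:1,r1:Add2,r2:Mul2,r3:9,r4:7
c5: CDB Add2=-7; stall | r0:1,r1:-7,r2:Mul2,r3:9,r4:7
c6: stall | r0:1,r1:-7,r2:Mul2,r3:9,r4:7
c7: stall | r0:1,r1:-7,r2:Mul2,r3:9,r4:7
c8: CDB Mul1=7; issue MUL r0<-Mul1 | r0:Mul1,r1:-7,r2:Mul2,r3:9,r4:7
c9: CDB Mul2=-7; issue ADD r3<-Add1 | r0:Mul1,r1:-7,r2:-7,r3:Add1,r4:7
c10: issue ADD r4<-Add2 | r0:Mul1,r1:-7,r2:-7,r3:Add1,r4:Add2
c11: issue MUL r0<-Mul2 | r0:Mul2,r1:-7,r2:-7,r3:Add1,r4:Add2
c12: CDB Mul1=81; issue MUL r2<-Mul1 | r0:Mul2,r1:-7,r2:Mul1,r3:Add1,r4:Add2
c13: CDB Add2=14 | r0:Mul2,r1:-7,r2:Mul1,r3:Add1,r4:14
c14: - | r0:Mul2,r1:-7,r2:Mul1,r3:Add1,r4:14
c15: CDB Add1=74 | r0:Mul2,r1:-7,r2:Mul1,r3:74,r4:14
c16: - | r0:Mul2,r1:-7,r2:Mul1,r3:74,r4:14
c17: CDB Mul2=1134 | r0:1134,r1:-7,r2:Mul1,r3:74,r4:14

STATUS = VALUE 74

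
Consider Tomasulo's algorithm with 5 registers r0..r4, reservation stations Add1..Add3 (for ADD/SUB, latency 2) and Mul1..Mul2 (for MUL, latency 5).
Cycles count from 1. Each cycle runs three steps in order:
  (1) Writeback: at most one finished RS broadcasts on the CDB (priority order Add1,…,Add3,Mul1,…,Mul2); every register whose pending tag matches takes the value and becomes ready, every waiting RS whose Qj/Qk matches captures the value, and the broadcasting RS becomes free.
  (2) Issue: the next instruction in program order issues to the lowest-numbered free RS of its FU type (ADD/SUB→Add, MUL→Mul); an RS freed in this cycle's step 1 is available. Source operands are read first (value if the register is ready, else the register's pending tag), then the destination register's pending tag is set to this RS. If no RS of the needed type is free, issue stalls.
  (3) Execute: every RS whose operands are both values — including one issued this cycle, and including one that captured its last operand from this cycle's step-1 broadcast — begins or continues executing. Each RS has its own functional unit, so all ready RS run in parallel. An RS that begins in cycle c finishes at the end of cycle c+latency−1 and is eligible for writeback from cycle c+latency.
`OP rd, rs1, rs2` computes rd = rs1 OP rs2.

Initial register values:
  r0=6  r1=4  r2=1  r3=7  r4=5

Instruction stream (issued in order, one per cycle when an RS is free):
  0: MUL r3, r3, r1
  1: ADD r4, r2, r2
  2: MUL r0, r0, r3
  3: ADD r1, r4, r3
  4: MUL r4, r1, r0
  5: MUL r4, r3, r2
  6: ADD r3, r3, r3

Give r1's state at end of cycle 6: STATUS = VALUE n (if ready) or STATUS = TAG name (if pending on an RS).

STATUS = TAG Add1

cycle 1: issue MUL r3<-Mul1 // r0:6,r1:4,r2:1,r3:Mul1,r4:5
cycle 2: issue ADD r4<-Add1 // r0:6,r1:4,r2:1,r3:Mul1,r4:Add1
cycle 3: issue MUL r0<-Mul2 // r0:Mul2,r1:4,r2:1,r3:Mul1,r4:Add1
cycle 4: CDB Add1=2; issue ADD r1<-Add1 // r0:Mul2,r1:Add1,r2:1,r3:Mul1,r4:2
cycle 5: stall // r0:Mul2,r1:Add1,r2:1,r3:Mul1,r4:2
cycle 6: CDB Mul1=28; issue MUL r4<-Mul1 // r0:Mul2,r1:Add1,r2:1,r3:28,r4:Mul1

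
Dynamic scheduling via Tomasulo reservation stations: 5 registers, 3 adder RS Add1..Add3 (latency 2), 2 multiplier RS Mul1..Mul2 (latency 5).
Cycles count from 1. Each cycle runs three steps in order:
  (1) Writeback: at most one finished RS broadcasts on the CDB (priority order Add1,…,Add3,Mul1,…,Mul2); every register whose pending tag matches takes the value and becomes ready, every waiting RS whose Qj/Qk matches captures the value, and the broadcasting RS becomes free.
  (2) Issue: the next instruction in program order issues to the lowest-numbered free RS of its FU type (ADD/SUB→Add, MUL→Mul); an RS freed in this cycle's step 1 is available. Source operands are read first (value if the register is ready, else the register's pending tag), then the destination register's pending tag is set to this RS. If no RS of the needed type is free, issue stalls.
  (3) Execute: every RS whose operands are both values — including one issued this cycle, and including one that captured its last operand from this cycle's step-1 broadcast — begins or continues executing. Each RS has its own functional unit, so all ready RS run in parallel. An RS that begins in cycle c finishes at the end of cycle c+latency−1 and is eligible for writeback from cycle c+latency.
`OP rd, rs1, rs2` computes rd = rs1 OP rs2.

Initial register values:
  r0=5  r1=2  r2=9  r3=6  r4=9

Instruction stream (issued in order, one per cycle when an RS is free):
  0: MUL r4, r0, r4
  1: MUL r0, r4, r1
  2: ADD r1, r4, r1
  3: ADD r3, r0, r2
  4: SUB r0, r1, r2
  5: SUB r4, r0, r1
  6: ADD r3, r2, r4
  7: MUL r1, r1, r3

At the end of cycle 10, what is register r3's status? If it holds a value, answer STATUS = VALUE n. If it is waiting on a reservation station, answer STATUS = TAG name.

STATUS = TAG Add3

c1: issue MUL r4<-Mul1 | r0:5,r1:2,r2:9,r3:6,r4:Mul1
c2: issue MUL r0<-Mul2 | r0:Mul2,r1:2,r2:9,r3:6,r4:Mul1
c3: issue ADD r1<-Add1 | r0:Mul2,r1:Add1,r2:9,r3:6,r4:Mul1
c4: issue ADD r3<-Add2 | r0:Mul2,r1:Add1,r2:9,r3:Add2,r4:Mul1
c5: issue SUB r0<-Add3 | r0:Add3,r1:Add1,r2:9,r3:Add2,r4:Mul1
c6: CDB Mul1=45; stall | r0:Add3,r1:Add1,r2:9,r3:Add2,r4:45
c7: stall | r0:Add3,r1:Add1,r2:9,r3:Add2,r4:45
c8: CDB Add1=47; issue SUB r4<-Add1 | r0:Add3,r1:47,r2:9,r3:Add2,r4:Add1
c9: stall | r0:Add3,r1:47,r2:9,r3:Add2,r4:Add1
c10: CDB Add3=38; issue ADD r3<-Add3 | r0:38,r1:47,r2:9,r3:Add3,r4:Add1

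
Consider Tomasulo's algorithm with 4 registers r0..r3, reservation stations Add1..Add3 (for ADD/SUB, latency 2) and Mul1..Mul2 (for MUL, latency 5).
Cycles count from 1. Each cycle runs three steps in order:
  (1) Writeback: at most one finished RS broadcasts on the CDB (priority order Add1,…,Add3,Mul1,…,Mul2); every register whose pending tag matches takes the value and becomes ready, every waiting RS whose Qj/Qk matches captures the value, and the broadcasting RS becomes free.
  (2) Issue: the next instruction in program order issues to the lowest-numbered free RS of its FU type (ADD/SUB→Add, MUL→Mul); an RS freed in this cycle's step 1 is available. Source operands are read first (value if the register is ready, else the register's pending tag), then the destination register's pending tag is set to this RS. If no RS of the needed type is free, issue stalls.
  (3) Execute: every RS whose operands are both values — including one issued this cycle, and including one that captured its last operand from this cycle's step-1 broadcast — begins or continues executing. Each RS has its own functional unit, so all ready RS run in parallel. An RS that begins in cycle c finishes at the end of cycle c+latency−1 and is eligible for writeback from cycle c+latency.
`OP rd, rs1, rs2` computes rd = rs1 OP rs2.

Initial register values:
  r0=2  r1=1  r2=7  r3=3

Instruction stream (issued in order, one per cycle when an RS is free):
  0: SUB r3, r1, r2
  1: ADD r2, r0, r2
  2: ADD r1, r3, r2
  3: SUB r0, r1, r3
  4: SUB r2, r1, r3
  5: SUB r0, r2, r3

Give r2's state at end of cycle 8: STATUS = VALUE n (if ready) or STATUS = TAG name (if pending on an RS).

c1: issue SUB r3<-Add1 | r0:2,r1:1,r2:7,r3:Add1
c2: issue ADD r2<-Add2 | r0:2,r1:1,r2:Add2,r3:Add1
c3: CDB Add1=-6; issue ADD r1<-Add1 | r0:2,r1:Add1,r2:Add2,r3:-6
c4: CDB Add2=9; issue SUB r0<-Add2 | r0:Add2,r1:Add1,r2:9,r3:-6
c5: issue SUB r2<-Add3 | r0:Add2,r1:Add1,r2:Add3,r3:-6
c6: CDB Add1=3; issue SUB r0<-Add1 | r0:Add1,r1:3,r2:Add3,r3:-6
c7: - | r0:Add1,r1:3,r2:Add3,r3:-6
c8: CDB Add2=9 | r0:Add1,r1:3,r2:Add3,r3:-6

STATUS = TAG Add3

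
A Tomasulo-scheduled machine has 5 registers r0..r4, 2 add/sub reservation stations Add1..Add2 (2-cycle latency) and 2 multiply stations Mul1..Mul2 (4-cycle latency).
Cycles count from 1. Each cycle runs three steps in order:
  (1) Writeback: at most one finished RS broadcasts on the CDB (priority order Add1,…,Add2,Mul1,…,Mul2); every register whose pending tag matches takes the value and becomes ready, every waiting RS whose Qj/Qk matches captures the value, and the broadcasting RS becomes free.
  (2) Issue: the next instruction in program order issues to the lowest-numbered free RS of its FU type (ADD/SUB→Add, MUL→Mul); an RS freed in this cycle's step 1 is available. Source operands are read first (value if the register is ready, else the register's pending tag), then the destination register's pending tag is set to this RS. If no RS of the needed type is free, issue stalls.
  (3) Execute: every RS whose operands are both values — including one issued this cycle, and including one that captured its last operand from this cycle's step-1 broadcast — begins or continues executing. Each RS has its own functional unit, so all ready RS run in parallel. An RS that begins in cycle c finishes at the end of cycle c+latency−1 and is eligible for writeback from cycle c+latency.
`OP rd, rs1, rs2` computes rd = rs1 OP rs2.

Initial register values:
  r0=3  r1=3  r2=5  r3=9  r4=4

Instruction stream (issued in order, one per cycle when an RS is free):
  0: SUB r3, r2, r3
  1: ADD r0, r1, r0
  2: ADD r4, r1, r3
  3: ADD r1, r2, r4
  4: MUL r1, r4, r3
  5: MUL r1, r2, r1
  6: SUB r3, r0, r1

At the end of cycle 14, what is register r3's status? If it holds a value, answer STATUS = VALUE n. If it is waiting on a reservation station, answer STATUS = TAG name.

STATUS = TAG Add1

cycle 1: issue SUB r3<-Add1 // r0:3,r1:3,r2:5,r3:Add1,r4:4
cycle 2: issue ADD r0<-Add2 // r0:Add2,r1:3,r2:5,r3:Add1,r4:4
cycle 3: CDB Add1=-4; issue ADD r4<-Add1 // r0:Add2,r1:3,r2:5,r3:-4,r4:Add1
cycle 4: CDB Add2=6; issue ADD r1<-Add2 // r0:6,r1:Add2,r2:5,r3:-4,r4:Add1
cycle 5: CDB Add1=-1; issue MUL r1<-Mul1 // r0:6,r1:Mul1,r2:5,r3:-4,r4:-1
cycle 6: issue MUL r1<-Mul2 // r0:6,r1:Mul2,r2:5,r3:-4,r4:-1
cycle 7: CDB Add2=4; issue SUB r3<-Add1 // r0:6,r1:Mul2,r2:5,r3:Add1,r4:-1
cycle 8: - // r0:6,r1:Mul2,r2:5,r3:Add1,r4:-1
cycle 9: CDB Mul1=4 // r0:6,r1:Mul2,r2:5,r3:Add1,r4:-1
cycle 10: - // r0:6,r1:Mul2,r2:5,r3:Add1,r4:-1
cycle 11: - // r0:6,r1:Mul2,r2:5,r3:Add1,r4:-1
cycle 12: - // r0:6,r1:Mul2,r2:5,r3:Add1,r4:-1
cycle 13: CDB Mul2=20 // r0:6,r1:20,r2:5,r3:Add1,r4:-1
cycle 14: - // r0:6,r1:20,r2:5,r3:Add1,r4:-1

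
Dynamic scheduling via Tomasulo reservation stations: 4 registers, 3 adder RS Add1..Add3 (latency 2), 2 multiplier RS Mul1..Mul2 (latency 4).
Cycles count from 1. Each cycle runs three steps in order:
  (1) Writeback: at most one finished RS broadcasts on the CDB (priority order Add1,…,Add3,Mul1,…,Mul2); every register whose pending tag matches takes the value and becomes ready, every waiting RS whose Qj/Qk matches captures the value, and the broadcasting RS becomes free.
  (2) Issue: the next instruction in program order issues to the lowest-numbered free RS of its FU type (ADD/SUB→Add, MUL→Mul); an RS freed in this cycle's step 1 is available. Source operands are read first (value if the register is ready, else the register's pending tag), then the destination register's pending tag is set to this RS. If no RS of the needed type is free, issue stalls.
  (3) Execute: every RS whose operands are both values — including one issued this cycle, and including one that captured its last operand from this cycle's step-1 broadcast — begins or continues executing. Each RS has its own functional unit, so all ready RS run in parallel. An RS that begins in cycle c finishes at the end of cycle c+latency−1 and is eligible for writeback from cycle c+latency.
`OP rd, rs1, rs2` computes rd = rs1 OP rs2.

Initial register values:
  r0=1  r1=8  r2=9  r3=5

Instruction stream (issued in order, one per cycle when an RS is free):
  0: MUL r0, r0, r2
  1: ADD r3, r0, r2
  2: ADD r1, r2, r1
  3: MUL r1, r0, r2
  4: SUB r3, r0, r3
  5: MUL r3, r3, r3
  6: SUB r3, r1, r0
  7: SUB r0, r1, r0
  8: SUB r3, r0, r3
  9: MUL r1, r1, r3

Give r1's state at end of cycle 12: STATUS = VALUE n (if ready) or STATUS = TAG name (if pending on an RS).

STATUS = TAG Mul2

  c1: issue MUL r0<-Mul1  regs: r0:Mul1,r1:8,r2:9,r3:5
  c2: issue ADD r3<-Add1  regs: r0:Mul1,r1:8,r2:9,r3:Add1
  c3: issue ADD r1<-Add2  regs: r0:Mul1,r1:Add2,r2:9,r3:Add1
  c4: issue MUL r1<-Mul2  regs: r0:Mul1,r1:Mul2,r2:9,r3:Add1
  c5: CDB Add2=17; issue SUB r3<-Add2  regs: r0:Mul1,r1:Mul2,r2:9,r3:Add2
  c6: CDB Mul1=9; issue MUL r3<-Mul1  regs: r0:9,r1:Mul2,r2:9,r3:Mul1
  c7: issue SUB r3<-Add3  regs: r0:9,r1:Mul2,r2:9,r3:Add3
  c8: CDB Add1=18; issue SUB r0<-Add1  regs: r0:Add1,r1:Mul2,r2:9,r3:Add3
  c9: stall  regs: r0:Add1,r1:Mul2,r2:9,r3:Add3
  c10: CDB Add2=-9; issue SUB r3<-Add2  regs: r0:Add1,r1:Mul2,r2:9,r3:Add2
  c11: CDB Mul2=81; issue MUL r1<-Mul2  regs: r0:Add1,r1:Mul2,r2:9,r3:Add2
  c12: -  regs: r0:Add1,r1:Mul2,r2:9,r3:Add2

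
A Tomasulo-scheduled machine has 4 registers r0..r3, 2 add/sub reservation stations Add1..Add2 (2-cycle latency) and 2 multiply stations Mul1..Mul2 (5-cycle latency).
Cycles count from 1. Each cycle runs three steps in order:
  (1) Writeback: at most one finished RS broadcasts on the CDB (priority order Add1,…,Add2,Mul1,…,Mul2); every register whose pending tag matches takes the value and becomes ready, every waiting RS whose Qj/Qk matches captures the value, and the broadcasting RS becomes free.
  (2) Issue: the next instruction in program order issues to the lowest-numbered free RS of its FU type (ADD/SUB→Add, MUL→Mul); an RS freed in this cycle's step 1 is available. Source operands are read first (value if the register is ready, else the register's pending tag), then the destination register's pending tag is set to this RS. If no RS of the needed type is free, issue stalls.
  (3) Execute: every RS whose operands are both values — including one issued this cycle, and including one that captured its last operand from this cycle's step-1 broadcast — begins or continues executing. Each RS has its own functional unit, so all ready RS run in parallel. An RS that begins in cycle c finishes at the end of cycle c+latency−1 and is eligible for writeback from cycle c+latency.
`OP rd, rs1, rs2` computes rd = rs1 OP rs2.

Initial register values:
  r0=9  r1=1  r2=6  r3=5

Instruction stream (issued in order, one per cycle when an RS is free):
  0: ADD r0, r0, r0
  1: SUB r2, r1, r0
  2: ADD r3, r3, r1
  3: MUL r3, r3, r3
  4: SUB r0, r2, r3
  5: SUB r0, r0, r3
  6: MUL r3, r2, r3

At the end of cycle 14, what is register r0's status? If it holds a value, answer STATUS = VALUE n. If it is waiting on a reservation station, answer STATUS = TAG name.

STATUS = VALUE -89

c1: issue ADD r0<-Add1 | r0:Add1,r1:1,r2:6,r3:5
c2: issue SUB r2<-Add2 | r0:Add1,r1:1,r2:Add2,r3:5
c3: CDB Add1=18; issue ADD r3<-Add1 | r0:18,r1:1,r2:Add2,r3:Add1
c4: issue MUL r3<-Mul1 | r0:18,r1:1,r2:Add2,r3:Mul1
c5: CDB Add1=6; issue SUB r0<-Add1 | r0:Add1,r1:1,r2:Add2,r3:Mul1
c6: CDB Add2=-17; issue SUB r0<-Add2 | r0:Add2,r1:1,r2:-17,r3:Mul1
c7: issue MUL r3<-Mul2 | r0:Add2,r1:1,r2:-17,r3:Mul2
c8: - | r0:Add2,r1:1,r2:-17,r3:Mul2
c9: - | r0:Add2,r1:1,r2:-17,r3:Mul2
c10: CDB Mul1=36 | r0:Add2,r1:1,r2:-17,r3:Mul2
c11: - | r0:Add2,r1:1,r2:-17,r3:Mul2
c12: CDB Add1=-53 | r0:Add2,r1:1,r2:-17,r3:Mul2
c13: - | r0:Add2,r1:1,r2:-17,r3:Mul2
c14: CDB Add2=-89 | r0:-89,r1:1,r2:-17,r3:Mul2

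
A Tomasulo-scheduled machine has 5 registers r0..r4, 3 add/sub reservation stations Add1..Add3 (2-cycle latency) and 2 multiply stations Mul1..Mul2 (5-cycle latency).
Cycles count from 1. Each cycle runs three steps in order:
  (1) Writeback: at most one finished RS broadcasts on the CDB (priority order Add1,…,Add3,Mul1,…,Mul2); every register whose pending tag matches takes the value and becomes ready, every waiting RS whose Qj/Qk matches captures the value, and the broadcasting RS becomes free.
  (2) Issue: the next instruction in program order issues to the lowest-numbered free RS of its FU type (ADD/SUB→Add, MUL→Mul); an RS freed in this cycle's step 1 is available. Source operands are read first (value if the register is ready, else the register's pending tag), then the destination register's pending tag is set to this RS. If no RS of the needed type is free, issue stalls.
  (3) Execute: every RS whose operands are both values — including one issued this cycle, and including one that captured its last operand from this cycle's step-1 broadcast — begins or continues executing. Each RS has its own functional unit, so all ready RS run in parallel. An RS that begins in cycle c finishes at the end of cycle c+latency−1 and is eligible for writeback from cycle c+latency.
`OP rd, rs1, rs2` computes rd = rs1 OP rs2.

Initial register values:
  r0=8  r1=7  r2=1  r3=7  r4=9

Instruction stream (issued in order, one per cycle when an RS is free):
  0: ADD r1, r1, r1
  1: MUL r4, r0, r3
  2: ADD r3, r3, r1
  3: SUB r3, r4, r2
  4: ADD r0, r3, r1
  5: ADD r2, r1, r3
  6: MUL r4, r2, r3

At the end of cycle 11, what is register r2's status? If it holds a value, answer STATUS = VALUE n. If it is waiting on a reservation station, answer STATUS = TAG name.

STATUS = TAG Add3

cycle 1: issue ADD r1<-Add1 // r0:8,r1:Add1,r2:1,r3:7,r4:9
cycle 2: issue MUL r4<-Mul1 // r0:8,r1:Add1,r2:1,r3:7,r4:Mul1
cycle 3: CDB Add1=14; issue ADD r3<-Add1 // r0:8,r1:14,r2:1,r3:Add1,r4:Mul1
cycle 4: issue SUB r3<-Add2 // r0:8,r1:14,r2:1,r3:Add2,r4:Mul1
cycle 5: CDB Add1=21; issue ADD r0<-Add1 // r0:Add1,r1:14,r2:1,r3:Add2,r4:Mul1
cycle 6: issue ADD r2<-Add3 // r0:Add1,r1:14,r2:Add3,r3:Add2,r4:Mul1
cycle 7: CDB Mul1=56; issue MUL r4<-Mul1 // r0:Add1,r1:14,r2:Add3,r3:Add2,r4:Mul1
cycle 8: - // r0:Add1,r1:14,r2:Add3,r3:Add2,r4:Mul1
cycle 9: CDB Add2=55 // r0:Add1,r1:14,r2:Add3,r3:55,r4:Mul1
cycle 10: - // r0:Add1,r1:14,r2:Add3,r3:55,r4:Mul1
cycle 11: CDB Add1=69 // r0:69,r1:14,r2:Add3,r3:55,r4:Mul1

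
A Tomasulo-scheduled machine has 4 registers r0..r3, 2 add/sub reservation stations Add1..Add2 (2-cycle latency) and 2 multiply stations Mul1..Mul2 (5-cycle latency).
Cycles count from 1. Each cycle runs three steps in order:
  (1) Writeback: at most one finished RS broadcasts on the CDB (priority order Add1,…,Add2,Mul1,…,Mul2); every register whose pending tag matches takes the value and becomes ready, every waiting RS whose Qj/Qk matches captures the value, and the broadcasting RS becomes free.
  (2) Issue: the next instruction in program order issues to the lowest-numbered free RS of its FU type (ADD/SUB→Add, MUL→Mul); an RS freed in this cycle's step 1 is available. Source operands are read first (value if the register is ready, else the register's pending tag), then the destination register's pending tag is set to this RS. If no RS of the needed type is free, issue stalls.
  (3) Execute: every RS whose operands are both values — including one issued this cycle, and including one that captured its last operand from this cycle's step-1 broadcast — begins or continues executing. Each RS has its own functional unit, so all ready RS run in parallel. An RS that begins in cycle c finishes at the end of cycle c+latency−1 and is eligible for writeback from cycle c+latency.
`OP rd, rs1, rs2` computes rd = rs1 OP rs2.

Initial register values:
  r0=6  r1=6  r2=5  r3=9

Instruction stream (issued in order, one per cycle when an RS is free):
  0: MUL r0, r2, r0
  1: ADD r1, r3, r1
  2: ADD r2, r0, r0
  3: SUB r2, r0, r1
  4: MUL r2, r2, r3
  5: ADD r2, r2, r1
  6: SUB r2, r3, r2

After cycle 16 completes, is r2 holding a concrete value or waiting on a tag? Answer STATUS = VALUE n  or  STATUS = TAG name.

STATUS = TAG Add2

cycle 1: issue MUL r0<-Mul1 // r0:Mul1,r1:6,r2:5,r3:9
cycle 2: issue ADD r1<-Add1 // r0:Mul1,r1:Add1,r2:5,r3:9
cycle 3: issue ADD r2<-Add2 // r0:Mul1,r1:Add1,r2:Add2,r3:9
cycle 4: CDB Add1=15; issue SUB r2<-Add1 // r0:Mul1,r1:15,r2:Add1,r3:9
cycle 5: issue MUL r2<-Mul2 // r0:Mul1,r1:15,r2:Mul2,r3:9
cycle 6: CDB Mul1=30; stall // r0:30,r1:15,r2:Mul2,r3:9
cycle 7: stall // r0:30,r1:15,r2:Mul2,r3:9
cycle 8: CDB Add1=15; issue ADD r2<-Add1 // r0:30,r1:15,r2:Add1,r3:9
cycle 9: CDB Add2=60; issue SUB r2<-Add2 // r0:30,r1:15,r2:Add2,r3:9
cycle 10: - // r0:30,r1:15,r2:Add2,r3:9
cycle 11: - // r0:30,r1:15,r2:Add2,r3:9
cycle 12: - // r0:30,r1:15,r2:Add2,r3:9
cycle 13: CDB Mul2=135 // r0:30,r1:15,r2:Add2,r3:9
cycle 14: - // r0:30,r1:15,r2:Add2,r3:9
cycle 15: CDB Add1=150 // r0:30,r1:15,r2:Add2,r3:9
cycle 16: - // r0:30,r1:15,r2:Add2,r3:9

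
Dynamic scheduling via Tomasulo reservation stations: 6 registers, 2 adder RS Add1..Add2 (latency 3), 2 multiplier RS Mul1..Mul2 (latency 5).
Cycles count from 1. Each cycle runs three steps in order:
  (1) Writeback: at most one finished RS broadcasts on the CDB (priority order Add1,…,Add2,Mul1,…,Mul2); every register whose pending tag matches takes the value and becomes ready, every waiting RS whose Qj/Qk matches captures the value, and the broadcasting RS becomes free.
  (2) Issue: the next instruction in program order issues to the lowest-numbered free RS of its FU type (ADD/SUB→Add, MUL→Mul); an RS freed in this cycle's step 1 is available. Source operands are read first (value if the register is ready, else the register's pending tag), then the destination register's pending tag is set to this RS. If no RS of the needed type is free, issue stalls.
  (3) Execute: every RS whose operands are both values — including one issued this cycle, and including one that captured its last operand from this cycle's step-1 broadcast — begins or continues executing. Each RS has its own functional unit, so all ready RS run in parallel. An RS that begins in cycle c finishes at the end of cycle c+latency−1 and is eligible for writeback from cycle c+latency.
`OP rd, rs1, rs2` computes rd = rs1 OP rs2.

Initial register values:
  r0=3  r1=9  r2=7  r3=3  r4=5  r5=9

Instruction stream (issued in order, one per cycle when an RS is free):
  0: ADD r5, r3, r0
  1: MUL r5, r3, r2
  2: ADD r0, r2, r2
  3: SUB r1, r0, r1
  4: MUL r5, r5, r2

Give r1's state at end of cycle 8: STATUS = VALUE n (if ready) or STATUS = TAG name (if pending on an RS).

STATUS = TAG Add1

cycle 1: issue ADD r5<-Add1 // r0:3,r1:9,r2:7,r3:3,r4:5,r5:Add1
cycle 2: issue MUL r5<-Mul1 // r0:3,r1:9,r2:7,r3:3,r4:5,r5:Mul1
cycle 3: issue ADD r0<-Add2 // r0:Add2,r1:9,r2:7,r3:3,r4:5,r5:Mul1
cycle 4: CDB Add1=6; issue SUB r1<-Add1 // r0:Add2,r1:Add1,r2:7,r3:3,r4:5,r5:Mul1
cycle 5: issue MUL r5<-Mul2 // r0:Add2,r1:Add1,r2:7,r3:3,r4:5,r5:Mul2
cycle 6: CDB Add2=14 // r0:14,r1:Add1,r2:7,r3:3,r4:5,r5:Mul2
cycle 7: CDB Mul1=21 // r0:14,r1:Add1,r2:7,r3:3,r4:5,r5:Mul2
cycle 8: - // r0:14,r1:Add1,r2:7,r3:3,r4:5,r5:Mul2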